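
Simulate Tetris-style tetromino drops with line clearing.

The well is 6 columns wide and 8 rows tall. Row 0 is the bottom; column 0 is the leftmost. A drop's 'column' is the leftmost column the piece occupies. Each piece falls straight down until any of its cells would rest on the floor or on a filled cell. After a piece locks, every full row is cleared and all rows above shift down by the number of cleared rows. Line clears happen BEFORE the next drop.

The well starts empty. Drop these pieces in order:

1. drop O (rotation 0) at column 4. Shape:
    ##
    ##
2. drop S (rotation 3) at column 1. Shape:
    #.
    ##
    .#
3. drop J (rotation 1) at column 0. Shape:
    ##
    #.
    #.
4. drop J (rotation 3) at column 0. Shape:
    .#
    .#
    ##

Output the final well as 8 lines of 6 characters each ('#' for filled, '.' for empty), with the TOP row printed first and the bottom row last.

Answer: ......
.#....
.#....
##....
##....
##....
###.##
..#.##

Derivation:
Drop 1: O rot0 at col 4 lands with bottom-row=0; cleared 0 line(s) (total 0); column heights now [0 0 0 0 2 2], max=2
Drop 2: S rot3 at col 1 lands with bottom-row=0; cleared 0 line(s) (total 0); column heights now [0 3 2 0 2 2], max=3
Drop 3: J rot1 at col 0 lands with bottom-row=1; cleared 0 line(s) (total 0); column heights now [4 4 2 0 2 2], max=4
Drop 4: J rot3 at col 0 lands with bottom-row=4; cleared 0 line(s) (total 0); column heights now [5 7 2 0 2 2], max=7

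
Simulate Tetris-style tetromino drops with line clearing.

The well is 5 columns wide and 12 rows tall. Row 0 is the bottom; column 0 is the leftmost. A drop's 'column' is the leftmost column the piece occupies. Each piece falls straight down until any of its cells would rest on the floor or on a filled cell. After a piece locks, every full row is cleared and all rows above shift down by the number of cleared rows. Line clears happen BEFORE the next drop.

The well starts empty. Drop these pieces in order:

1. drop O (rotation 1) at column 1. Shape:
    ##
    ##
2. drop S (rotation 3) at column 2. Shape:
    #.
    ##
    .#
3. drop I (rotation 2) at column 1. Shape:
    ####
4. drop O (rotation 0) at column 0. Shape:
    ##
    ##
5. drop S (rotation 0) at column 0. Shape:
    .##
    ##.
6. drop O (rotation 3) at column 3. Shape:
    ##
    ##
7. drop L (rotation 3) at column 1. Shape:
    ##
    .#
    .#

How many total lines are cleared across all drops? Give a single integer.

Drop 1: O rot1 at col 1 lands with bottom-row=0; cleared 0 line(s) (total 0); column heights now [0 2 2 0 0], max=2
Drop 2: S rot3 at col 2 lands with bottom-row=1; cleared 0 line(s) (total 0); column heights now [0 2 4 3 0], max=4
Drop 3: I rot2 at col 1 lands with bottom-row=4; cleared 0 line(s) (total 0); column heights now [0 5 5 5 5], max=5
Drop 4: O rot0 at col 0 lands with bottom-row=5; cleared 0 line(s) (total 0); column heights now [7 7 5 5 5], max=7
Drop 5: S rot0 at col 0 lands with bottom-row=7; cleared 0 line(s) (total 0); column heights now [8 9 9 5 5], max=9
Drop 6: O rot3 at col 3 lands with bottom-row=5; cleared 0 line(s) (total 0); column heights now [8 9 9 7 7], max=9
Drop 7: L rot3 at col 1 lands with bottom-row=9; cleared 0 line(s) (total 0); column heights now [8 12 12 7 7], max=12

Answer: 0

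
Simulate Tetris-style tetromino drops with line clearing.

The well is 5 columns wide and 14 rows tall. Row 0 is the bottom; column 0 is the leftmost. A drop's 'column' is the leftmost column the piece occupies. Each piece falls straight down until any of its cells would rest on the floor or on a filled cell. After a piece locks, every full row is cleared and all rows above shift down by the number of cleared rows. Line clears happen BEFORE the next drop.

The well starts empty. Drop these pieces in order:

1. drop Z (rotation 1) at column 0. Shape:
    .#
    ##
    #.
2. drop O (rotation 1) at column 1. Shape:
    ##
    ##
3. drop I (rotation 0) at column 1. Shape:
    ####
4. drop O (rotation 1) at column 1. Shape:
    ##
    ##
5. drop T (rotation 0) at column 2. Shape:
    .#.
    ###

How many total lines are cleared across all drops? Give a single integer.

Drop 1: Z rot1 at col 0 lands with bottom-row=0; cleared 0 line(s) (total 0); column heights now [2 3 0 0 0], max=3
Drop 2: O rot1 at col 1 lands with bottom-row=3; cleared 0 line(s) (total 0); column heights now [2 5 5 0 0], max=5
Drop 3: I rot0 at col 1 lands with bottom-row=5; cleared 0 line(s) (total 0); column heights now [2 6 6 6 6], max=6
Drop 4: O rot1 at col 1 lands with bottom-row=6; cleared 0 line(s) (total 0); column heights now [2 8 8 6 6], max=8
Drop 5: T rot0 at col 2 lands with bottom-row=8; cleared 0 line(s) (total 0); column heights now [2 8 9 10 9], max=10

Answer: 0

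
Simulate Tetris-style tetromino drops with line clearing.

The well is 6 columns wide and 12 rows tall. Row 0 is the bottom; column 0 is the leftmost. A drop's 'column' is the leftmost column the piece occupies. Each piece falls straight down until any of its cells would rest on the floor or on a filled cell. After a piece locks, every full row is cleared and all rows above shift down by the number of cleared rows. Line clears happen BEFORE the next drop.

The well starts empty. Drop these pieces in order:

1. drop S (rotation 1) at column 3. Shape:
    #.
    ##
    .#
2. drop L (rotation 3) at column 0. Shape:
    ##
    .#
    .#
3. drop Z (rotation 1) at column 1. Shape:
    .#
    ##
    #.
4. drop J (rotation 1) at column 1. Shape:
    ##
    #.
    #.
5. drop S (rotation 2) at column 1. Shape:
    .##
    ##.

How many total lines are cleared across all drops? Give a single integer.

Answer: 0

Derivation:
Drop 1: S rot1 at col 3 lands with bottom-row=0; cleared 0 line(s) (total 0); column heights now [0 0 0 3 2 0], max=3
Drop 2: L rot3 at col 0 lands with bottom-row=0; cleared 0 line(s) (total 0); column heights now [3 3 0 3 2 0], max=3
Drop 3: Z rot1 at col 1 lands with bottom-row=3; cleared 0 line(s) (total 0); column heights now [3 5 6 3 2 0], max=6
Drop 4: J rot1 at col 1 lands with bottom-row=5; cleared 0 line(s) (total 0); column heights now [3 8 8 3 2 0], max=8
Drop 5: S rot2 at col 1 lands with bottom-row=8; cleared 0 line(s) (total 0); column heights now [3 9 10 10 2 0], max=10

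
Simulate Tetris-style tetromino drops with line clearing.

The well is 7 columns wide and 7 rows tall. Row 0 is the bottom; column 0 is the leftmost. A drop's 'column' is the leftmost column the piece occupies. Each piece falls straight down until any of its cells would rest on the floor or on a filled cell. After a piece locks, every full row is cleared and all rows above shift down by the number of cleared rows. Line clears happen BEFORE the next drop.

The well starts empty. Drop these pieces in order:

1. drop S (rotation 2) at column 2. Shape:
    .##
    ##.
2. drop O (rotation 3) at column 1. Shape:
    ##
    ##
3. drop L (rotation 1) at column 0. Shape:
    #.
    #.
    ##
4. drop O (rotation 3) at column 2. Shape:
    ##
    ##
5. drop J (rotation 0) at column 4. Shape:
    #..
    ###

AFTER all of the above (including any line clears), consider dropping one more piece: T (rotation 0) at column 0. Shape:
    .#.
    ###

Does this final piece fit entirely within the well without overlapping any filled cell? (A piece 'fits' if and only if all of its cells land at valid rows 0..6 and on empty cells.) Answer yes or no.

Drop 1: S rot2 at col 2 lands with bottom-row=0; cleared 0 line(s) (total 0); column heights now [0 0 1 2 2 0 0], max=2
Drop 2: O rot3 at col 1 lands with bottom-row=1; cleared 0 line(s) (total 0); column heights now [0 3 3 2 2 0 0], max=3
Drop 3: L rot1 at col 0 lands with bottom-row=3; cleared 0 line(s) (total 0); column heights now [6 4 3 2 2 0 0], max=6
Drop 4: O rot3 at col 2 lands with bottom-row=3; cleared 0 line(s) (total 0); column heights now [6 4 5 5 2 0 0], max=6
Drop 5: J rot0 at col 4 lands with bottom-row=2; cleared 0 line(s) (total 0); column heights now [6 4 5 5 4 3 3], max=6
Test piece T rot0 at col 0 (width 3): heights before test = [6 4 5 5 4 3 3]; fits = False

Answer: no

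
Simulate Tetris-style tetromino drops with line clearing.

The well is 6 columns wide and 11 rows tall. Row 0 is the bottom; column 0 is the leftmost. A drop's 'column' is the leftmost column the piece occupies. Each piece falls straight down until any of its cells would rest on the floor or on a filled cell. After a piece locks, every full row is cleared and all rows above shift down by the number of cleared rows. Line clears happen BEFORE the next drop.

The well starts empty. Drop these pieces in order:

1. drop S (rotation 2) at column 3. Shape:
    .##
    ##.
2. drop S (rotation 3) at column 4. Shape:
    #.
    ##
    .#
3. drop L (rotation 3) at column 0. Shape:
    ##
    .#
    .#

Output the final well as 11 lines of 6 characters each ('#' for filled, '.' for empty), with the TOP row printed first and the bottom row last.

Answer: ......
......
......
......
......
......
....#.
....##
##...#
.#..##
.#.##.

Derivation:
Drop 1: S rot2 at col 3 lands with bottom-row=0; cleared 0 line(s) (total 0); column heights now [0 0 0 1 2 2], max=2
Drop 2: S rot3 at col 4 lands with bottom-row=2; cleared 0 line(s) (total 0); column heights now [0 0 0 1 5 4], max=5
Drop 3: L rot3 at col 0 lands with bottom-row=0; cleared 0 line(s) (total 0); column heights now [3 3 0 1 5 4], max=5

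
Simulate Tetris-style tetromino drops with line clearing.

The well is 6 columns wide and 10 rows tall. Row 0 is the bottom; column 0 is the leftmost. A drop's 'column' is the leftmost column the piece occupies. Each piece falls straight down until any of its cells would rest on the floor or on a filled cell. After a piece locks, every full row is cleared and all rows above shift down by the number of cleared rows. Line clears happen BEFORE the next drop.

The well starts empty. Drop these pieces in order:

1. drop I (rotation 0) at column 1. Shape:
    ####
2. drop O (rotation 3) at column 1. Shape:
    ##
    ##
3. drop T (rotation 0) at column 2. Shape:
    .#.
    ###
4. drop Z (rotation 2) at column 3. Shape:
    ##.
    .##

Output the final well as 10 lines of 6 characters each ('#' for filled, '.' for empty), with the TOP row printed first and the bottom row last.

Drop 1: I rot0 at col 1 lands with bottom-row=0; cleared 0 line(s) (total 0); column heights now [0 1 1 1 1 0], max=1
Drop 2: O rot3 at col 1 lands with bottom-row=1; cleared 0 line(s) (total 0); column heights now [0 3 3 1 1 0], max=3
Drop 3: T rot0 at col 2 lands with bottom-row=3; cleared 0 line(s) (total 0); column heights now [0 3 4 5 4 0], max=5
Drop 4: Z rot2 at col 3 lands with bottom-row=4; cleared 0 line(s) (total 0); column heights now [0 3 4 6 6 5], max=6

Answer: ......
......
......
......
...##.
...###
..###.
.##...
.##...
.####.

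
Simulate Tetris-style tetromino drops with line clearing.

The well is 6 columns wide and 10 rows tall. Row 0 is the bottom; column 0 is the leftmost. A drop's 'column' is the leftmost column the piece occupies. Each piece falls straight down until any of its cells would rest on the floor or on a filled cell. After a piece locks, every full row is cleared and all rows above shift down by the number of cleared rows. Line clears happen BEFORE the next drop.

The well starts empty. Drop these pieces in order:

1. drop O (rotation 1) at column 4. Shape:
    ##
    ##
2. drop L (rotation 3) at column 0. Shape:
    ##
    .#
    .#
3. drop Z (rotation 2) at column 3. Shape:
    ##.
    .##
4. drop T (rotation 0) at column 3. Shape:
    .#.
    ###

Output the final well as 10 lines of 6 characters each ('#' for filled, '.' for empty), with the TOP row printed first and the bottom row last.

Answer: ......
......
......
......
....#.
...###
...##.
##..##
.#..##
.#..##

Derivation:
Drop 1: O rot1 at col 4 lands with bottom-row=0; cleared 0 line(s) (total 0); column heights now [0 0 0 0 2 2], max=2
Drop 2: L rot3 at col 0 lands with bottom-row=0; cleared 0 line(s) (total 0); column heights now [3 3 0 0 2 2], max=3
Drop 3: Z rot2 at col 3 lands with bottom-row=2; cleared 0 line(s) (total 0); column heights now [3 3 0 4 4 3], max=4
Drop 4: T rot0 at col 3 lands with bottom-row=4; cleared 0 line(s) (total 0); column heights now [3 3 0 5 6 5], max=6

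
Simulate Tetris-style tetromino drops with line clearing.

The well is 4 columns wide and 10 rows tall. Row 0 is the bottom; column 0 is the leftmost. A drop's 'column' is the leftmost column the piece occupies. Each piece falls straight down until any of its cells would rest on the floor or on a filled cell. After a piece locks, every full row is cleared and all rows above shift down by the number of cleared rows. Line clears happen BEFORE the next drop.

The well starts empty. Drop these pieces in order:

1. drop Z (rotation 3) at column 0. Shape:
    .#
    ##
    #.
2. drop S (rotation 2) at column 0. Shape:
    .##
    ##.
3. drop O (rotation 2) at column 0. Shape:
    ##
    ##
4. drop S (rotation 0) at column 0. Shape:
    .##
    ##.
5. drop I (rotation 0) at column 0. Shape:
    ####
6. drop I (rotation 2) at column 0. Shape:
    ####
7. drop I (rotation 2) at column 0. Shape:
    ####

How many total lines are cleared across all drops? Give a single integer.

Answer: 3

Derivation:
Drop 1: Z rot3 at col 0 lands with bottom-row=0; cleared 0 line(s) (total 0); column heights now [2 3 0 0], max=3
Drop 2: S rot2 at col 0 lands with bottom-row=3; cleared 0 line(s) (total 0); column heights now [4 5 5 0], max=5
Drop 3: O rot2 at col 0 lands with bottom-row=5; cleared 0 line(s) (total 0); column heights now [7 7 5 0], max=7
Drop 4: S rot0 at col 0 lands with bottom-row=7; cleared 0 line(s) (total 0); column heights now [8 9 9 0], max=9
Drop 5: I rot0 at col 0 lands with bottom-row=9; cleared 1 line(s) (total 1); column heights now [8 9 9 0], max=9
Drop 6: I rot2 at col 0 lands with bottom-row=9; cleared 1 line(s) (total 2); column heights now [8 9 9 0], max=9
Drop 7: I rot2 at col 0 lands with bottom-row=9; cleared 1 line(s) (total 3); column heights now [8 9 9 0], max=9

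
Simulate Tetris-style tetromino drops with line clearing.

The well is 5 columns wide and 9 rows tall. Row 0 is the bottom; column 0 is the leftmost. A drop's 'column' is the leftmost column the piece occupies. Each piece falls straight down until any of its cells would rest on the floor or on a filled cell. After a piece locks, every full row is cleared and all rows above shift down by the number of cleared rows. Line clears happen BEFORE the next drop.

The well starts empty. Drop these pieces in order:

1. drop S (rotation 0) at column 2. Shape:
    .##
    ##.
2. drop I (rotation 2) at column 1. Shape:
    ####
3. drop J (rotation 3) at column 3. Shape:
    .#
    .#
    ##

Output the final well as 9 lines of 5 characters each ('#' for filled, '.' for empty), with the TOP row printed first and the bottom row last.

Answer: .....
.....
.....
....#
....#
...##
.####
...##
..##.

Derivation:
Drop 1: S rot0 at col 2 lands with bottom-row=0; cleared 0 line(s) (total 0); column heights now [0 0 1 2 2], max=2
Drop 2: I rot2 at col 1 lands with bottom-row=2; cleared 0 line(s) (total 0); column heights now [0 3 3 3 3], max=3
Drop 3: J rot3 at col 3 lands with bottom-row=3; cleared 0 line(s) (total 0); column heights now [0 3 3 4 6], max=6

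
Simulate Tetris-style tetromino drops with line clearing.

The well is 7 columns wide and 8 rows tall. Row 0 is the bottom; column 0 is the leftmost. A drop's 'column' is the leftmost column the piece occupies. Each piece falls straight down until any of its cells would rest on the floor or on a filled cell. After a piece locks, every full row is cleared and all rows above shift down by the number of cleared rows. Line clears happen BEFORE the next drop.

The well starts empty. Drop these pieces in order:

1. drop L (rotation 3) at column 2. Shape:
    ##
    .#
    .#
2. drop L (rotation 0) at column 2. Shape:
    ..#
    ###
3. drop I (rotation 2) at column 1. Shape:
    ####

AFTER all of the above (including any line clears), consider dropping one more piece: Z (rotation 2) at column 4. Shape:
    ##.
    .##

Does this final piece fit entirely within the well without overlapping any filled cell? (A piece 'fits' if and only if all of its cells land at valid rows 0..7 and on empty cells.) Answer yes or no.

Drop 1: L rot3 at col 2 lands with bottom-row=0; cleared 0 line(s) (total 0); column heights now [0 0 3 3 0 0 0], max=3
Drop 2: L rot0 at col 2 lands with bottom-row=3; cleared 0 line(s) (total 0); column heights now [0 0 4 4 5 0 0], max=5
Drop 3: I rot2 at col 1 lands with bottom-row=5; cleared 0 line(s) (total 0); column heights now [0 6 6 6 6 0 0], max=6
Test piece Z rot2 at col 4 (width 3): heights before test = [0 6 6 6 6 0 0]; fits = True

Answer: yes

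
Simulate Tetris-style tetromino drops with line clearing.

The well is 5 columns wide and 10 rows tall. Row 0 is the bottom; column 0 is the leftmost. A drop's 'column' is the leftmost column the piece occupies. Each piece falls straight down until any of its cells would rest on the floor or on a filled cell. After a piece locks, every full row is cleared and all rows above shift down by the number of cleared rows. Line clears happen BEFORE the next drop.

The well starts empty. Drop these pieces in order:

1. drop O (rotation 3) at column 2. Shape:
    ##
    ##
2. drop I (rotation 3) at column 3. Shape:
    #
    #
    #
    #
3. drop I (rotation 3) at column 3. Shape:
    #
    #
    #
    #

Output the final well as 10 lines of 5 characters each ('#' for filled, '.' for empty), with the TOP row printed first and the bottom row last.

Answer: ...#.
...#.
...#.
...#.
...#.
...#.
...#.
...#.
..##.
..##.

Derivation:
Drop 1: O rot3 at col 2 lands with bottom-row=0; cleared 0 line(s) (total 0); column heights now [0 0 2 2 0], max=2
Drop 2: I rot3 at col 3 lands with bottom-row=2; cleared 0 line(s) (total 0); column heights now [0 0 2 6 0], max=6
Drop 3: I rot3 at col 3 lands with bottom-row=6; cleared 0 line(s) (total 0); column heights now [0 0 2 10 0], max=10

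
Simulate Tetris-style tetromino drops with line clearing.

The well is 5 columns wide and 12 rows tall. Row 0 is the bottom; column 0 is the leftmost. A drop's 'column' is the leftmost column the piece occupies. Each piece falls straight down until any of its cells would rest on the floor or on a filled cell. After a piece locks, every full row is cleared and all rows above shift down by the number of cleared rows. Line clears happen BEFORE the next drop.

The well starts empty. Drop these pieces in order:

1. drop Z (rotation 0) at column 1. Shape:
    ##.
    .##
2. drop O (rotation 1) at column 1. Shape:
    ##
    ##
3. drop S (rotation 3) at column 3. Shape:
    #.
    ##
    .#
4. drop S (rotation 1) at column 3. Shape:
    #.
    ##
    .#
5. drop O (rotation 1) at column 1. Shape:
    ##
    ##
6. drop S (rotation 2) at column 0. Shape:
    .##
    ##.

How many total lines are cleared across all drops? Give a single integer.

Drop 1: Z rot0 at col 1 lands with bottom-row=0; cleared 0 line(s) (total 0); column heights now [0 2 2 1 0], max=2
Drop 2: O rot1 at col 1 lands with bottom-row=2; cleared 0 line(s) (total 0); column heights now [0 4 4 1 0], max=4
Drop 3: S rot3 at col 3 lands with bottom-row=0; cleared 0 line(s) (total 0); column heights now [0 4 4 3 2], max=4
Drop 4: S rot1 at col 3 lands with bottom-row=2; cleared 0 line(s) (total 0); column heights now [0 4 4 5 4], max=5
Drop 5: O rot1 at col 1 lands with bottom-row=4; cleared 0 line(s) (total 0); column heights now [0 6 6 5 4], max=6
Drop 6: S rot2 at col 0 lands with bottom-row=6; cleared 0 line(s) (total 0); column heights now [7 8 8 5 4], max=8

Answer: 0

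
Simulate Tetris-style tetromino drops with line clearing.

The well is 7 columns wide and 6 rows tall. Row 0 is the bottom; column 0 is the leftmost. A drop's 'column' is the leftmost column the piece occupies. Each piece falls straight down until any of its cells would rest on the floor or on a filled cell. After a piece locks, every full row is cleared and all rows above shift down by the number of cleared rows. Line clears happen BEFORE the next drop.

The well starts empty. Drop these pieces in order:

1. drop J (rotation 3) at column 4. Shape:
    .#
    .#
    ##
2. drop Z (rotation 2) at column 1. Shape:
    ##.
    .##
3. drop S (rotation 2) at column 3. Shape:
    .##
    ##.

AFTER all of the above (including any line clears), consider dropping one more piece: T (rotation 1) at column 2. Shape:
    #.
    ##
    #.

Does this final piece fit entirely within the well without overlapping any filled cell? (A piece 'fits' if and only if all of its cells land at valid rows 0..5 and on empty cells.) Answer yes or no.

Drop 1: J rot3 at col 4 lands with bottom-row=0; cleared 0 line(s) (total 0); column heights now [0 0 0 0 1 3 0], max=3
Drop 2: Z rot2 at col 1 lands with bottom-row=0; cleared 0 line(s) (total 0); column heights now [0 2 2 1 1 3 0], max=3
Drop 3: S rot2 at col 3 lands with bottom-row=2; cleared 0 line(s) (total 0); column heights now [0 2 2 3 4 4 0], max=4
Test piece T rot1 at col 2 (width 2): heights before test = [0 2 2 3 4 4 0]; fits = True

Answer: yes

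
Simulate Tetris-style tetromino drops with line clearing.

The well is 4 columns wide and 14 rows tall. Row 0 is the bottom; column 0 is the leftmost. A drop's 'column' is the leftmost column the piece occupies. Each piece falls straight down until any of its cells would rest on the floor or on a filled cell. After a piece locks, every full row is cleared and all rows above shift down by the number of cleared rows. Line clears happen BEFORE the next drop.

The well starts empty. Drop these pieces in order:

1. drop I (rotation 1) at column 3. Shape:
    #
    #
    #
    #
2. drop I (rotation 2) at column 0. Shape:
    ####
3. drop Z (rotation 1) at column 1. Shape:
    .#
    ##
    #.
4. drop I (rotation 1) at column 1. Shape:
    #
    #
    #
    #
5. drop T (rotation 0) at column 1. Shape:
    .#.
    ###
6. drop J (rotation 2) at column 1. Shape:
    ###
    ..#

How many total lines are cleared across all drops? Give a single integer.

Answer: 1

Derivation:
Drop 1: I rot1 at col 3 lands with bottom-row=0; cleared 0 line(s) (total 0); column heights now [0 0 0 4], max=4
Drop 2: I rot2 at col 0 lands with bottom-row=4; cleared 1 line(s) (total 1); column heights now [0 0 0 4], max=4
Drop 3: Z rot1 at col 1 lands with bottom-row=0; cleared 0 line(s) (total 1); column heights now [0 2 3 4], max=4
Drop 4: I rot1 at col 1 lands with bottom-row=2; cleared 0 line(s) (total 1); column heights now [0 6 3 4], max=6
Drop 5: T rot0 at col 1 lands with bottom-row=6; cleared 0 line(s) (total 1); column heights now [0 7 8 7], max=8
Drop 6: J rot2 at col 1 lands with bottom-row=7; cleared 0 line(s) (total 1); column heights now [0 9 9 9], max=9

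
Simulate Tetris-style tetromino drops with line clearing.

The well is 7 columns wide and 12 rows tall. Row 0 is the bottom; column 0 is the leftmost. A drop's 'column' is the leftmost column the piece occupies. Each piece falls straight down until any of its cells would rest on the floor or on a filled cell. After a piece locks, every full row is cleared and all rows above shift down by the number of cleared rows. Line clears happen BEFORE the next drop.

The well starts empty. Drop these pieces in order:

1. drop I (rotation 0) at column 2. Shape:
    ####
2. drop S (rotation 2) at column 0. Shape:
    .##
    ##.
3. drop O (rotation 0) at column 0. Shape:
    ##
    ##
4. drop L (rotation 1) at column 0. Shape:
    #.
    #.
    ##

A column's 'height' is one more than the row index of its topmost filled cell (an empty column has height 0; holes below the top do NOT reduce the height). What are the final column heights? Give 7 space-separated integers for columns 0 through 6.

Answer: 7 5 2 1 1 1 0

Derivation:
Drop 1: I rot0 at col 2 lands with bottom-row=0; cleared 0 line(s) (total 0); column heights now [0 0 1 1 1 1 0], max=1
Drop 2: S rot2 at col 0 lands with bottom-row=0; cleared 0 line(s) (total 0); column heights now [1 2 2 1 1 1 0], max=2
Drop 3: O rot0 at col 0 lands with bottom-row=2; cleared 0 line(s) (total 0); column heights now [4 4 2 1 1 1 0], max=4
Drop 4: L rot1 at col 0 lands with bottom-row=4; cleared 0 line(s) (total 0); column heights now [7 5 2 1 1 1 0], max=7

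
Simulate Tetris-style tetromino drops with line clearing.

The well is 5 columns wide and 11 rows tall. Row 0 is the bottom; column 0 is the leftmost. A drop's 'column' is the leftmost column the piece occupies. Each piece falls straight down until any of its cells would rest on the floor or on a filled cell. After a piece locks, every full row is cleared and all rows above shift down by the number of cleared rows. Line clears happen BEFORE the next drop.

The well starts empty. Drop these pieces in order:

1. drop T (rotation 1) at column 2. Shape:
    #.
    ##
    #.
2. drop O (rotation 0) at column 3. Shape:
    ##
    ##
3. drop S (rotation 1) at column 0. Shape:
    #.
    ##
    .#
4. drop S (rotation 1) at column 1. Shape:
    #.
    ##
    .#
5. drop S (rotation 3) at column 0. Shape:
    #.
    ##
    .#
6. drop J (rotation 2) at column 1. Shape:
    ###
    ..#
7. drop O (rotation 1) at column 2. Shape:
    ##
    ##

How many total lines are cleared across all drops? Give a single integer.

Drop 1: T rot1 at col 2 lands with bottom-row=0; cleared 0 line(s) (total 0); column heights now [0 0 3 2 0], max=3
Drop 2: O rot0 at col 3 lands with bottom-row=2; cleared 0 line(s) (total 0); column heights now [0 0 3 4 4], max=4
Drop 3: S rot1 at col 0 lands with bottom-row=0; cleared 0 line(s) (total 0); column heights now [3 2 3 4 4], max=4
Drop 4: S rot1 at col 1 lands with bottom-row=3; cleared 0 line(s) (total 0); column heights now [3 6 5 4 4], max=6
Drop 5: S rot3 at col 0 lands with bottom-row=6; cleared 0 line(s) (total 0); column heights now [9 8 5 4 4], max=9
Drop 6: J rot2 at col 1 lands with bottom-row=7; cleared 0 line(s) (total 0); column heights now [9 9 9 9 4], max=9
Drop 7: O rot1 at col 2 lands with bottom-row=9; cleared 0 line(s) (total 0); column heights now [9 9 11 11 4], max=11

Answer: 0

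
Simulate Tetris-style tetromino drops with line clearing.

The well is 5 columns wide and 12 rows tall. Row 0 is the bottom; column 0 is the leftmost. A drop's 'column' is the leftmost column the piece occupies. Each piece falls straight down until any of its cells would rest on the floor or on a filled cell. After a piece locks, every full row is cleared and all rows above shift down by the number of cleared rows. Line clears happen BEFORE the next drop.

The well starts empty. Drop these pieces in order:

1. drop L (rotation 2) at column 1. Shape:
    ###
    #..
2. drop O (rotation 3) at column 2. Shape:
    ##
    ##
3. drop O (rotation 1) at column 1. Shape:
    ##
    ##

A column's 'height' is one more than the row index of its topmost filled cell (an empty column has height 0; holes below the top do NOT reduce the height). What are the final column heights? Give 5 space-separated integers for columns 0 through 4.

Drop 1: L rot2 at col 1 lands with bottom-row=0; cleared 0 line(s) (total 0); column heights now [0 2 2 2 0], max=2
Drop 2: O rot3 at col 2 lands with bottom-row=2; cleared 0 line(s) (total 0); column heights now [0 2 4 4 0], max=4
Drop 3: O rot1 at col 1 lands with bottom-row=4; cleared 0 line(s) (total 0); column heights now [0 6 6 4 0], max=6

Answer: 0 6 6 4 0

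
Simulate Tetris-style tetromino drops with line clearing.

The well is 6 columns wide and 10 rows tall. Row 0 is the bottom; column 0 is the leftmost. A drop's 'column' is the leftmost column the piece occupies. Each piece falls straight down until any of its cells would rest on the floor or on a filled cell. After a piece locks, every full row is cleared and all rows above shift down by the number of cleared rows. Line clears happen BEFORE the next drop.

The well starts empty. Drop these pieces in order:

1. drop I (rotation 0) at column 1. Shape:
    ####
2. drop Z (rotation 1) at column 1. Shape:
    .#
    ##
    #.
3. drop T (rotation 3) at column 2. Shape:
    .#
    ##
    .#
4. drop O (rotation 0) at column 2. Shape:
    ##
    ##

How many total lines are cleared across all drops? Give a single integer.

Answer: 0

Derivation:
Drop 1: I rot0 at col 1 lands with bottom-row=0; cleared 0 line(s) (total 0); column heights now [0 1 1 1 1 0], max=1
Drop 2: Z rot1 at col 1 lands with bottom-row=1; cleared 0 line(s) (total 0); column heights now [0 3 4 1 1 0], max=4
Drop 3: T rot3 at col 2 lands with bottom-row=3; cleared 0 line(s) (total 0); column heights now [0 3 5 6 1 0], max=6
Drop 4: O rot0 at col 2 lands with bottom-row=6; cleared 0 line(s) (total 0); column heights now [0 3 8 8 1 0], max=8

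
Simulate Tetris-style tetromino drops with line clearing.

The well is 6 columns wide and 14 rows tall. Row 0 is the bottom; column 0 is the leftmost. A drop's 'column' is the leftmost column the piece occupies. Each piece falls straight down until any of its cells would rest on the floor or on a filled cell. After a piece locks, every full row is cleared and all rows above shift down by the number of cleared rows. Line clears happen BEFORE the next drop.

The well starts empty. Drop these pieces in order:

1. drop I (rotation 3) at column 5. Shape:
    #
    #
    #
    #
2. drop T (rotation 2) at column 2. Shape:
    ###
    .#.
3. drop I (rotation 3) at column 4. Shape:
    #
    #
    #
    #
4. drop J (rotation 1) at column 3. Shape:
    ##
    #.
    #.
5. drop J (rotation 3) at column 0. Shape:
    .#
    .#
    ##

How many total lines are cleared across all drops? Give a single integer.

Drop 1: I rot3 at col 5 lands with bottom-row=0; cleared 0 line(s) (total 0); column heights now [0 0 0 0 0 4], max=4
Drop 2: T rot2 at col 2 lands with bottom-row=0; cleared 0 line(s) (total 0); column heights now [0 0 2 2 2 4], max=4
Drop 3: I rot3 at col 4 lands with bottom-row=2; cleared 0 line(s) (total 0); column heights now [0 0 2 2 6 4], max=6
Drop 4: J rot1 at col 3 lands with bottom-row=4; cleared 0 line(s) (total 0); column heights now [0 0 2 7 7 4], max=7
Drop 5: J rot3 at col 0 lands with bottom-row=0; cleared 0 line(s) (total 0); column heights now [1 3 2 7 7 4], max=7

Answer: 0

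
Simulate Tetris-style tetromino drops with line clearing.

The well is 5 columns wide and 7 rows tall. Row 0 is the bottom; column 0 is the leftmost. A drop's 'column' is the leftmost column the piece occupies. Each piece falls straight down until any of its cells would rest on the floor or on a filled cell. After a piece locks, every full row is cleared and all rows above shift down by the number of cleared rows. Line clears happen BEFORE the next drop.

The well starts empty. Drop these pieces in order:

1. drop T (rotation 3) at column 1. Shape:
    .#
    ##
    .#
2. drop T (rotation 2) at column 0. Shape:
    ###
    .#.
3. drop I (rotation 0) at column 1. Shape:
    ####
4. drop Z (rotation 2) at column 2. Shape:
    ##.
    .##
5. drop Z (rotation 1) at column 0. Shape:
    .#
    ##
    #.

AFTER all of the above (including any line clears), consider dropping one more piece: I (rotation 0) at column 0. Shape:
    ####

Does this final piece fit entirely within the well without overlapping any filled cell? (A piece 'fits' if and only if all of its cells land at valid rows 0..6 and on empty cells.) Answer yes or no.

Answer: yes

Derivation:
Drop 1: T rot3 at col 1 lands with bottom-row=0; cleared 0 line(s) (total 0); column heights now [0 2 3 0 0], max=3
Drop 2: T rot2 at col 0 lands with bottom-row=2; cleared 0 line(s) (total 0); column heights now [4 4 4 0 0], max=4
Drop 3: I rot0 at col 1 lands with bottom-row=4; cleared 0 line(s) (total 0); column heights now [4 5 5 5 5], max=5
Drop 4: Z rot2 at col 2 lands with bottom-row=5; cleared 0 line(s) (total 0); column heights now [4 5 7 7 6], max=7
Drop 5: Z rot1 at col 0 lands with bottom-row=4; cleared 1 line(s) (total 1); column heights now [5 6 6 6 5], max=6
Test piece I rot0 at col 0 (width 4): heights before test = [5 6 6 6 5]; fits = True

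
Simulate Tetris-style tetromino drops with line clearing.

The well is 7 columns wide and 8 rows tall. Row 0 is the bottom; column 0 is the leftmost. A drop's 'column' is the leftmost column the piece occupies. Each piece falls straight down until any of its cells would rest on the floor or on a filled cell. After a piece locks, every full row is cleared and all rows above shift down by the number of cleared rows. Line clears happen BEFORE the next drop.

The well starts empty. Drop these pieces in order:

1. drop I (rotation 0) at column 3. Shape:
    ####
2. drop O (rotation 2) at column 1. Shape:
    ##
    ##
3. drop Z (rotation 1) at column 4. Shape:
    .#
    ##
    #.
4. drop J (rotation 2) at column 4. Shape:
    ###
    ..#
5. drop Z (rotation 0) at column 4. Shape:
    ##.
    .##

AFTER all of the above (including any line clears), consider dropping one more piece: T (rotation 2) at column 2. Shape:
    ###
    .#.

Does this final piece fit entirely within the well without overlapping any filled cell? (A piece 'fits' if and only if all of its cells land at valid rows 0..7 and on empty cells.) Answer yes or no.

Drop 1: I rot0 at col 3 lands with bottom-row=0; cleared 0 line(s) (total 0); column heights now [0 0 0 1 1 1 1], max=1
Drop 2: O rot2 at col 1 lands with bottom-row=0; cleared 0 line(s) (total 0); column heights now [0 2 2 1 1 1 1], max=2
Drop 3: Z rot1 at col 4 lands with bottom-row=1; cleared 0 line(s) (total 0); column heights now [0 2 2 1 3 4 1], max=4
Drop 4: J rot2 at col 4 lands with bottom-row=3; cleared 0 line(s) (total 0); column heights now [0 2 2 1 5 5 5], max=5
Drop 5: Z rot0 at col 4 lands with bottom-row=5; cleared 0 line(s) (total 0); column heights now [0 2 2 1 7 7 6], max=7
Test piece T rot2 at col 2 (width 3): heights before test = [0 2 2 1 7 7 6]; fits = True

Answer: yes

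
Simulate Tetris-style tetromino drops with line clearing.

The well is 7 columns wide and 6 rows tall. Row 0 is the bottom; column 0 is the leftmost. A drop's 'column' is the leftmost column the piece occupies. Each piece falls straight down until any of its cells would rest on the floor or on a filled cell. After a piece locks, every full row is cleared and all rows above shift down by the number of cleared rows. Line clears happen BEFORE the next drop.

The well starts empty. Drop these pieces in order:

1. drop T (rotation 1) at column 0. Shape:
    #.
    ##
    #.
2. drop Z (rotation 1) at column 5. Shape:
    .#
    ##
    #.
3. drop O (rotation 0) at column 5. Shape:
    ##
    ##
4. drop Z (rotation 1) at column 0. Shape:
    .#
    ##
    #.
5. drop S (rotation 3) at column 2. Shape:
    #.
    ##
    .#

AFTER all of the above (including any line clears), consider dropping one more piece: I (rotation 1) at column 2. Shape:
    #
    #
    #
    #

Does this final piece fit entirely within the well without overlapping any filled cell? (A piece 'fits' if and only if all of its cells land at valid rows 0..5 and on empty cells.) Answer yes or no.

Drop 1: T rot1 at col 0 lands with bottom-row=0; cleared 0 line(s) (total 0); column heights now [3 2 0 0 0 0 0], max=3
Drop 2: Z rot1 at col 5 lands with bottom-row=0; cleared 0 line(s) (total 0); column heights now [3 2 0 0 0 2 3], max=3
Drop 3: O rot0 at col 5 lands with bottom-row=3; cleared 0 line(s) (total 0); column heights now [3 2 0 0 0 5 5], max=5
Drop 4: Z rot1 at col 0 lands with bottom-row=3; cleared 0 line(s) (total 0); column heights now [5 6 0 0 0 5 5], max=6
Drop 5: S rot3 at col 2 lands with bottom-row=0; cleared 0 line(s) (total 0); column heights now [5 6 3 2 0 5 5], max=6
Test piece I rot1 at col 2 (width 1): heights before test = [5 6 3 2 0 5 5]; fits = False

Answer: no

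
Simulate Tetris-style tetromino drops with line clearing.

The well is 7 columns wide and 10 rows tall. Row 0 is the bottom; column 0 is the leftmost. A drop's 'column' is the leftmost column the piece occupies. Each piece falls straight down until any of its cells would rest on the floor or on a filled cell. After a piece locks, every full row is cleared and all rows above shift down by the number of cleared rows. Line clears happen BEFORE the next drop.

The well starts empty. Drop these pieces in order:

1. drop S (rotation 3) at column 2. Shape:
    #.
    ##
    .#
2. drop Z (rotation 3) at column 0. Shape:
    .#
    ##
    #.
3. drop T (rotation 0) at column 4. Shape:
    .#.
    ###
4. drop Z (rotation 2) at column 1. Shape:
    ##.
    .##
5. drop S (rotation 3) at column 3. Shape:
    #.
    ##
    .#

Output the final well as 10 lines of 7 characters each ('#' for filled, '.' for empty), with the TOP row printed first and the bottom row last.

Answer: .......
.......
.......
.......
...#...
.####..
..###..
.##....
####.#.
#..####

Derivation:
Drop 1: S rot3 at col 2 lands with bottom-row=0; cleared 0 line(s) (total 0); column heights now [0 0 3 2 0 0 0], max=3
Drop 2: Z rot3 at col 0 lands with bottom-row=0; cleared 0 line(s) (total 0); column heights now [2 3 3 2 0 0 0], max=3
Drop 3: T rot0 at col 4 lands with bottom-row=0; cleared 0 line(s) (total 0); column heights now [2 3 3 2 1 2 1], max=3
Drop 4: Z rot2 at col 1 lands with bottom-row=3; cleared 0 line(s) (total 0); column heights now [2 5 5 4 1 2 1], max=5
Drop 5: S rot3 at col 3 lands with bottom-row=3; cleared 0 line(s) (total 0); column heights now [2 5 5 6 5 2 1], max=6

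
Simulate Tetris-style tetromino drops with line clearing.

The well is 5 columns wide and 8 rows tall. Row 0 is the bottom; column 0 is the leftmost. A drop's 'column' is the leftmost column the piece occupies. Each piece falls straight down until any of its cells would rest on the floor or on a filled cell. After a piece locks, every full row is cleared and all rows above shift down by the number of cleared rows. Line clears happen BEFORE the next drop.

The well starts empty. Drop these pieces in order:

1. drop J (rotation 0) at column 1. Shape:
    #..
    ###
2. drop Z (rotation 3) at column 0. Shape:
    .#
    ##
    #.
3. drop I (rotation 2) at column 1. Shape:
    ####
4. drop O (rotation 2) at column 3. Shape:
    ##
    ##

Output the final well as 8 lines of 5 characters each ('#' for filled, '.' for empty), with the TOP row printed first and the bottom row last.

Answer: .....
...##
...##
.####
.#...
##...
##...
.###.

Derivation:
Drop 1: J rot0 at col 1 lands with bottom-row=0; cleared 0 line(s) (total 0); column heights now [0 2 1 1 0], max=2
Drop 2: Z rot3 at col 0 lands with bottom-row=1; cleared 0 line(s) (total 0); column heights now [3 4 1 1 0], max=4
Drop 3: I rot2 at col 1 lands with bottom-row=4; cleared 0 line(s) (total 0); column heights now [3 5 5 5 5], max=5
Drop 4: O rot2 at col 3 lands with bottom-row=5; cleared 0 line(s) (total 0); column heights now [3 5 5 7 7], max=7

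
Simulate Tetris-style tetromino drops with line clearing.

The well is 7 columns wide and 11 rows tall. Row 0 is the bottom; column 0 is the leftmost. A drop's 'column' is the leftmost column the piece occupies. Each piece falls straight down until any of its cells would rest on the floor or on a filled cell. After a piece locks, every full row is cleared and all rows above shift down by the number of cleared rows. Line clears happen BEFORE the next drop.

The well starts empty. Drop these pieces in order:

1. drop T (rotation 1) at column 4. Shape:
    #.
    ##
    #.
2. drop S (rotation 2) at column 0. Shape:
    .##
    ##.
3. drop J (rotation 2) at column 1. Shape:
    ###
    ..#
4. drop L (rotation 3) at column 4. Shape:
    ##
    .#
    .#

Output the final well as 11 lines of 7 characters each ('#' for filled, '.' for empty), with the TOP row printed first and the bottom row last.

Answer: .......
.......
.......
.......
.......
.......
....##.
.....#.
.#####.
.#####.
##..#..

Derivation:
Drop 1: T rot1 at col 4 lands with bottom-row=0; cleared 0 line(s) (total 0); column heights now [0 0 0 0 3 2 0], max=3
Drop 2: S rot2 at col 0 lands with bottom-row=0; cleared 0 line(s) (total 0); column heights now [1 2 2 0 3 2 0], max=3
Drop 3: J rot2 at col 1 lands with bottom-row=1; cleared 0 line(s) (total 0); column heights now [1 3 3 3 3 2 0], max=3
Drop 4: L rot3 at col 4 lands with bottom-row=2; cleared 0 line(s) (total 0); column heights now [1 3 3 3 5 5 0], max=5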